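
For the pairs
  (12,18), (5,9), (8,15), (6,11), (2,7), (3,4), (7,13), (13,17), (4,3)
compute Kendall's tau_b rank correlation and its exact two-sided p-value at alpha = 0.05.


Step 1: Enumerate the 36 unordered pairs (i,j) with i<j and classify each by sign(x_j-x_i) * sign(y_j-y_i).
  (1,2):dx=-7,dy=-9->C; (1,3):dx=-4,dy=-3->C; (1,4):dx=-6,dy=-7->C; (1,5):dx=-10,dy=-11->C
  (1,6):dx=-9,dy=-14->C; (1,7):dx=-5,dy=-5->C; (1,8):dx=+1,dy=-1->D; (1,9):dx=-8,dy=-15->C
  (2,3):dx=+3,dy=+6->C; (2,4):dx=+1,dy=+2->C; (2,5):dx=-3,dy=-2->C; (2,6):dx=-2,dy=-5->C
  (2,7):dx=+2,dy=+4->C; (2,8):dx=+8,dy=+8->C; (2,9):dx=-1,dy=-6->C; (3,4):dx=-2,dy=-4->C
  (3,5):dx=-6,dy=-8->C; (3,6):dx=-5,dy=-11->C; (3,7):dx=-1,dy=-2->C; (3,8):dx=+5,dy=+2->C
  (3,9):dx=-4,dy=-12->C; (4,5):dx=-4,dy=-4->C; (4,6):dx=-3,dy=-7->C; (4,7):dx=+1,dy=+2->C
  (4,8):dx=+7,dy=+6->C; (4,9):dx=-2,dy=-8->C; (5,6):dx=+1,dy=-3->D; (5,7):dx=+5,dy=+6->C
  (5,8):dx=+11,dy=+10->C; (5,9):dx=+2,dy=-4->D; (6,7):dx=+4,dy=+9->C; (6,8):dx=+10,dy=+13->C
  (6,9):dx=+1,dy=-1->D; (7,8):dx=+6,dy=+4->C; (7,9):dx=-3,dy=-10->C; (8,9):dx=-9,dy=-14->C
Step 2: C = 32, D = 4, total pairs = 36.
Step 3: tau = (C - D)/(n(n-1)/2) = (32 - 4)/36 = 0.777778.
Step 4: Exact two-sided p-value (enumerate n! = 362880 permutations of y under H0): p = 0.002425.
Step 5: alpha = 0.05. reject H0.

tau_b = 0.7778 (C=32, D=4), p = 0.002425, reject H0.


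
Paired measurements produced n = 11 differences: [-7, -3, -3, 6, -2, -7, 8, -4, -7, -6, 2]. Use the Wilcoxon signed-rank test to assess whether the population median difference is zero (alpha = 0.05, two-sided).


Step 1: Drop any zero differences (none here) and take |d_i|.
|d| = [7, 3, 3, 6, 2, 7, 8, 4, 7, 6, 2]
Step 2: Midrank |d_i| (ties get averaged ranks).
ranks: |7|->9, |3|->3.5, |3|->3.5, |6|->6.5, |2|->1.5, |7|->9, |8|->11, |4|->5, |7|->9, |6|->6.5, |2|->1.5
Step 3: Attach original signs; sum ranks with positive sign and with negative sign.
W+ = 6.5 + 11 + 1.5 = 19
W- = 9 + 3.5 + 3.5 + 1.5 + 9 + 5 + 9 + 6.5 = 47
(Check: W+ + W- = 66 should equal n(n+1)/2 = 66.)
Step 4: Test statistic W = min(W+, W-) = 19.
Step 5: Ties in |d|, so use the tie-corrected normal approximation.
        E[W] = n(n+1)/4 = 11*12/4 = 33.
        Tie groups: |d|=2 (t=2), |d|=3 (t=2), |d|=6 (t=2), |d|=7 (t=3); sum(t^3 - t) = 42.
        Var[W] = n(n+1)(2n+1)/24 - sum(t^3-t)/48 = 3036/24 - 42/48 = 125.625.
        z = (W - E[W]) / sqrt(Var[W]) = (19 - 33) / 11.2083 = -1.2491.
        Two-sided p = 2*Phi(z) = 0.211636.
Step 6: alpha = 0.05. fail to reject H0.

W+ = 19, W- = 47, W = min = 19, p = 0.211636, fail to reject H0.


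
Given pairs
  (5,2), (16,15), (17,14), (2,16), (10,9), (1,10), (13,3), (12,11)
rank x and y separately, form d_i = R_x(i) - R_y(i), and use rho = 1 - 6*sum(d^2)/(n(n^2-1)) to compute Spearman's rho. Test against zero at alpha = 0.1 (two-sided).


Step 1: Rank x and y separately (midranks; no ties here).
rank(x): 5->3, 16->7, 17->8, 2->2, 10->4, 1->1, 13->6, 12->5
rank(y): 2->1, 15->7, 14->6, 16->8, 9->3, 10->4, 3->2, 11->5
Step 2: d_i = R_x(i) - R_y(i); compute d_i^2.
  (3-1)^2=4, (7-7)^2=0, (8-6)^2=4, (2-8)^2=36, (4-3)^2=1, (1-4)^2=9, (6-2)^2=16, (5-5)^2=0
sum(d^2) = 70.
Step 3: rho = 1 - 6*70 / (8*(8^2 - 1)) = 1 - 420/504 = 0.166667.
Step 4: Under H0, t = rho * sqrt((n-2)/(1-rho^2)) = 0.4140 ~ t(6).
Step 5: Two-sided p-value from the t-distribution with 6 df = 0.693239.
Step 6: alpha = 0.1. fail to reject H0.

rho = 0.1667, p = 0.693239, fail to reject H0 at alpha = 0.1.


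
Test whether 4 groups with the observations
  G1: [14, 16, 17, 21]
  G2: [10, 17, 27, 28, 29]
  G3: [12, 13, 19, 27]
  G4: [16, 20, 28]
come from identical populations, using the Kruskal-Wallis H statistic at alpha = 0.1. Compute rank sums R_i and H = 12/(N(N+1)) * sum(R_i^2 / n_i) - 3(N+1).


Step 1: Combine all N = 16 observations and assign midranks.
sorted (value, group, rank): (10,G2,1), (12,G3,2), (13,G3,3), (14,G1,4), (16,G1,5.5), (16,G4,5.5), (17,G1,7.5), (17,G2,7.5), (19,G3,9), (20,G4,10), (21,G1,11), (27,G2,12.5), (27,G3,12.5), (28,G2,14.5), (28,G4,14.5), (29,G2,16)
Step 2: Sum ranks within each group.
R_1 = 28 (n_1 = 4)
R_2 = 51.5 (n_2 = 5)
R_3 = 26.5 (n_3 = 4)
R_4 = 30 (n_4 = 3)
Step 3: H = 12/(N(N+1)) * sum(R_i^2/n_i) - 3(N+1)
     = 12/(16*17) * (28^2/4 + 51.5^2/5 + 26.5^2/4 + 30^2/3) - 3*17
     = 0.044118 * 1202.01 - 51
     = 2.029963.
Step 4: Ties present; correction factor C = 1 - 24/(16^3 - 16) = 0.994118. Corrected H = 2.029963 / 0.994118 = 2.041975.
Step 5: Under H0, H ~ chi^2(3); p-value = 0.563741.
Step 6: alpha = 0.1. fail to reject H0.

H = 2.0420, df = 3, p = 0.563741, fail to reject H0.


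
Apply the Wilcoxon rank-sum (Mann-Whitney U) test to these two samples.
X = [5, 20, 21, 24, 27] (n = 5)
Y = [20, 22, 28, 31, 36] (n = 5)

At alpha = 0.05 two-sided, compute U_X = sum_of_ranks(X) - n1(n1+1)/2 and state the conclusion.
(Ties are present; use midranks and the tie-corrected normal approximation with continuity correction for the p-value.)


Step 1: Combine and sort all 10 observations; assign midranks.
sorted (value, group): (5,X), (20,X), (20,Y), (21,X), (22,Y), (24,X), (27,X), (28,Y), (31,Y), (36,Y)
ranks: 5->1, 20->2.5, 20->2.5, 21->4, 22->5, 24->6, 27->7, 28->8, 31->9, 36->10
Step 2: Rank sum for X: R1 = 1 + 2.5 + 4 + 6 + 7 = 20.5.
Step 3: U_X = R1 - n1(n1+1)/2 = 20.5 - 5*6/2 = 20.5 - 15 = 5.5.
       U_Y = n1*n2 - U_X = 25 - 5.5 = 19.5.
Step 4: Ties are present, so use the tie-corrected normal approximation (with continuity correction) for the p-value.
Step 5: p-value = 0.173217; compare to alpha = 0.05. fail to reject H0.

U_X = 5.5, p = 0.173217, fail to reject H0 at alpha = 0.05.


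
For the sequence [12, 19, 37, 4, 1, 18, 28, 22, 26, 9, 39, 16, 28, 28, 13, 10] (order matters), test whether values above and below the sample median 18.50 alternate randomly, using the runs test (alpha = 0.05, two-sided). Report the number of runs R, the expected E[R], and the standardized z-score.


Step 1: Compute median = 18.50; label A = above, B = below.
Labels in order: BAABBBAAABABAABB  (n_A = 8, n_B = 8)
Step 2: Count runs R = 9.
Step 3: Under H0 (random ordering), E[R] = 2*n_A*n_B/(n_A+n_B) + 1 = 2*8*8/16 + 1 = 9.0000.
        Var[R] = 2*n_A*n_B*(2*n_A*n_B - n_A - n_B) / ((n_A+n_B)^2 * (n_A+n_B-1)) = 14336/3840 = 3.7333.
        SD[R] = 1.9322.
Step 4: R = E[R], so z = 0 with no continuity correction.
Step 5: Two-sided p-value via normal approximation = 2*(1 - Phi(|z|)) = 1.000000.
Step 6: alpha = 0.05. fail to reject H0.

R = 9, z = 0.0000, p = 1.000000, fail to reject H0.


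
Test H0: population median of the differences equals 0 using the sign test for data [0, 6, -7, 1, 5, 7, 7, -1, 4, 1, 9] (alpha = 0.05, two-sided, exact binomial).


Step 1: Discard zero differences. Original n = 11; n_eff = number of nonzero differences = 10.
Nonzero differences (with sign): +6, -7, +1, +5, +7, +7, -1, +4, +1, +9
Step 2: Count signs: positive = 8, negative = 2.
Step 3: Under H0: P(positive) = 0.5, so the number of positives S ~ Bin(10, 0.5).
Step 4: Two-sided exact p-value = sum of Bin(10,0.5) probabilities at or below the observed probability = 0.109375.
Step 5: alpha = 0.05. fail to reject H0.

n_eff = 10, pos = 8, neg = 2, p = 0.109375, fail to reject H0.


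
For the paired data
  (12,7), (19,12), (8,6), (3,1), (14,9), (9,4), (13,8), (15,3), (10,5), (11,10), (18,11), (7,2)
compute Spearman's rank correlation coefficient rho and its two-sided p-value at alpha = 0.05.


Step 1: Rank x and y separately (midranks; no ties here).
rank(x): 12->7, 19->12, 8->3, 3->1, 14->9, 9->4, 13->8, 15->10, 10->5, 11->6, 18->11, 7->2
rank(y): 7->7, 12->12, 6->6, 1->1, 9->9, 4->4, 8->8, 3->3, 5->5, 10->10, 11->11, 2->2
Step 2: d_i = R_x(i) - R_y(i); compute d_i^2.
  (7-7)^2=0, (12-12)^2=0, (3-6)^2=9, (1-1)^2=0, (9-9)^2=0, (4-4)^2=0, (8-8)^2=0, (10-3)^2=49, (5-5)^2=0, (6-10)^2=16, (11-11)^2=0, (2-2)^2=0
sum(d^2) = 74.
Step 3: rho = 1 - 6*74 / (12*(12^2 - 1)) = 1 - 444/1716 = 0.741259.
Step 4: Under H0, t = rho * sqrt((n-2)/(1-rho^2)) = 3.4923 ~ t(10).
Step 5: Two-sided p-value from the t-distribution with 10 df = 0.005801.
Step 6: alpha = 0.05. reject H0.

rho = 0.7413, p = 0.005801, reject H0 at alpha = 0.05.


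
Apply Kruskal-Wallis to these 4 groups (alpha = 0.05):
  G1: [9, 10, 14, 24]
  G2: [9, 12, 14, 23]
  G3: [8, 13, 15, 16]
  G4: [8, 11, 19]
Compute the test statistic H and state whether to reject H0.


Step 1: Combine all N = 15 observations and assign midranks.
sorted (value, group, rank): (8,G3,1.5), (8,G4,1.5), (9,G1,3.5), (9,G2,3.5), (10,G1,5), (11,G4,6), (12,G2,7), (13,G3,8), (14,G1,9.5), (14,G2,9.5), (15,G3,11), (16,G3,12), (19,G4,13), (23,G2,14), (24,G1,15)
Step 2: Sum ranks within each group.
R_1 = 33 (n_1 = 4)
R_2 = 34 (n_2 = 4)
R_3 = 32.5 (n_3 = 4)
R_4 = 20.5 (n_4 = 3)
Step 3: H = 12/(N(N+1)) * sum(R_i^2/n_i) - 3(N+1)
     = 12/(15*16) * (33^2/4 + 34^2/4 + 32.5^2/4 + 20.5^2/3) - 3*16
     = 0.050000 * 965.396 - 48
     = 0.269792.
Step 4: Ties present; correction factor C = 1 - 18/(15^3 - 15) = 0.994643. Corrected H = 0.269792 / 0.994643 = 0.271245.
Step 5: Under H0, H ~ chi^2(3); p-value = 0.965343.
Step 6: alpha = 0.05. fail to reject H0.

H = 0.2712, df = 3, p = 0.965343, fail to reject H0.


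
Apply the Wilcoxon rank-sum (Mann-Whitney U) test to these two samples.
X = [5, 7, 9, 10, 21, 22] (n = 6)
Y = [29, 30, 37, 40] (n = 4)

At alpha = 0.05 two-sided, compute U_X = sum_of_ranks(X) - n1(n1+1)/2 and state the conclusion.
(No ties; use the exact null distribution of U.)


Step 1: Combine and sort all 10 observations; assign midranks.
sorted (value, group): (5,X), (7,X), (9,X), (10,X), (21,X), (22,X), (29,Y), (30,Y), (37,Y), (40,Y)
ranks: 5->1, 7->2, 9->3, 10->4, 21->5, 22->6, 29->7, 30->8, 37->9, 40->10
Step 2: Rank sum for X: R1 = 1 + 2 + 3 + 4 + 5 + 6 = 21.
Step 3: U_X = R1 - n1(n1+1)/2 = 21 - 6*7/2 = 21 - 21 = 0.
       U_Y = n1*n2 - U_X = 24 - 0 = 24.
Step 4: No ties, so the exact null distribution of U (based on enumerating the C(10,6) = 210 equally likely rank assignments) gives the two-sided p-value.
Step 5: p-value = 0.009524; compare to alpha = 0.05. reject H0.

U_X = 0, p = 0.009524, reject H0 at alpha = 0.05.


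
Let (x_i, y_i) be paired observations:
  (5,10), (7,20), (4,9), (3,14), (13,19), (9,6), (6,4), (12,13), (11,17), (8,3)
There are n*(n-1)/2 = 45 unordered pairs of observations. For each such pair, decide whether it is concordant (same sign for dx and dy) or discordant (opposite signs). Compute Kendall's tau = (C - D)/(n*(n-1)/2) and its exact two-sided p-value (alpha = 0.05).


Step 1: Enumerate the 45 unordered pairs (i,j) with i<j and classify each by sign(x_j-x_i) * sign(y_j-y_i).
  (1,2):dx=+2,dy=+10->C; (1,3):dx=-1,dy=-1->C; (1,4):dx=-2,dy=+4->D; (1,5):dx=+8,dy=+9->C
  (1,6):dx=+4,dy=-4->D; (1,7):dx=+1,dy=-6->D; (1,8):dx=+7,dy=+3->C; (1,9):dx=+6,dy=+7->C
  (1,10):dx=+3,dy=-7->D; (2,3):dx=-3,dy=-11->C; (2,4):dx=-4,dy=-6->C; (2,5):dx=+6,dy=-1->D
  (2,6):dx=+2,dy=-14->D; (2,7):dx=-1,dy=-16->C; (2,8):dx=+5,dy=-7->D; (2,9):dx=+4,dy=-3->D
  (2,10):dx=+1,dy=-17->D; (3,4):dx=-1,dy=+5->D; (3,5):dx=+9,dy=+10->C; (3,6):dx=+5,dy=-3->D
  (3,7):dx=+2,dy=-5->D; (3,8):dx=+8,dy=+4->C; (3,9):dx=+7,dy=+8->C; (3,10):dx=+4,dy=-6->D
  (4,5):dx=+10,dy=+5->C; (4,6):dx=+6,dy=-8->D; (4,7):dx=+3,dy=-10->D; (4,8):dx=+9,dy=-1->D
  (4,9):dx=+8,dy=+3->C; (4,10):dx=+5,dy=-11->D; (5,6):dx=-4,dy=-13->C; (5,7):dx=-7,dy=-15->C
  (5,8):dx=-1,dy=-6->C; (5,9):dx=-2,dy=-2->C; (5,10):dx=-5,dy=-16->C; (6,7):dx=-3,dy=-2->C
  (6,8):dx=+3,dy=+7->C; (6,9):dx=+2,dy=+11->C; (6,10):dx=-1,dy=-3->C; (7,8):dx=+6,dy=+9->C
  (7,9):dx=+5,dy=+13->C; (7,10):dx=+2,dy=-1->D; (8,9):dx=-1,dy=+4->D; (8,10):dx=-4,dy=-10->C
  (9,10):dx=-3,dy=-14->C
Step 2: C = 26, D = 19, total pairs = 45.
Step 3: tau = (C - D)/(n(n-1)/2) = (26 - 19)/45 = 0.155556.
Step 4: Exact two-sided p-value (enumerate n! = 3628800 permutations of y under H0): p = 0.600654.
Step 5: alpha = 0.05. fail to reject H0.

tau_b = 0.1556 (C=26, D=19), p = 0.600654, fail to reject H0.


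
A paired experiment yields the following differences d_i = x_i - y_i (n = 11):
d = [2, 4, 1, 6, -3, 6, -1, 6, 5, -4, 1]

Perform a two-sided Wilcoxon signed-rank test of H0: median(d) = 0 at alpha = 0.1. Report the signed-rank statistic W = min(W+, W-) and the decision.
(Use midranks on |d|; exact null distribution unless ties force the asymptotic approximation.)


Step 1: Drop any zero differences (none here) and take |d_i|.
|d| = [2, 4, 1, 6, 3, 6, 1, 6, 5, 4, 1]
Step 2: Midrank |d_i| (ties get averaged ranks).
ranks: |2|->4, |4|->6.5, |1|->2, |6|->10, |3|->5, |6|->10, |1|->2, |6|->10, |5|->8, |4|->6.5, |1|->2
Step 3: Attach original signs; sum ranks with positive sign and with negative sign.
W+ = 4 + 6.5 + 2 + 10 + 10 + 10 + 8 + 2 = 52.5
W- = 5 + 2 + 6.5 = 13.5
(Check: W+ + W- = 66 should equal n(n+1)/2 = 66.)
Step 4: Test statistic W = min(W+, W-) = 13.5.
Step 5: Ties in |d|, so use the tie-corrected normal approximation.
        E[W] = n(n+1)/4 = 11*12/4 = 33.
        Tie groups: |d|=1 (t=3), |d|=4 (t=2), |d|=6 (t=3); sum(t^3 - t) = 54.
        Var[W] = n(n+1)(2n+1)/24 - sum(t^3-t)/48 = 3036/24 - 54/48 = 125.375.
        z = (W - E[W]) / sqrt(Var[W]) = (13.5 - 33) / 11.1971 = -1.7415.
        Two-sided p = 2*Phi(z) = 0.081592.
Step 6: alpha = 0.1. reject H0.

W+ = 52.5, W- = 13.5, W = min = 13.5, p = 0.081592, reject H0.


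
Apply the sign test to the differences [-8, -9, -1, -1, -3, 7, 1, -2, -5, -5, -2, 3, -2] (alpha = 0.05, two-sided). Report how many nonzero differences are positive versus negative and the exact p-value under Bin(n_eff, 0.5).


Step 1: Discard zero differences. Original n = 13; n_eff = number of nonzero differences = 13.
Nonzero differences (with sign): -8, -9, -1, -1, -3, +7, +1, -2, -5, -5, -2, +3, -2
Step 2: Count signs: positive = 3, negative = 10.
Step 3: Under H0: P(positive) = 0.5, so the number of positives S ~ Bin(13, 0.5).
Step 4: Two-sided exact p-value = sum of Bin(13,0.5) probabilities at or below the observed probability = 0.092285.
Step 5: alpha = 0.05. fail to reject H0.

n_eff = 13, pos = 3, neg = 10, p = 0.092285, fail to reject H0.


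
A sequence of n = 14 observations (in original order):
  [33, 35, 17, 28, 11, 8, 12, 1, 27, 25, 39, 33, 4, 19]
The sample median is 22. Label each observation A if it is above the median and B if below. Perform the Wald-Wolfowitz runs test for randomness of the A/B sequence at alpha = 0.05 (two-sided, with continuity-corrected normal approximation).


Step 1: Compute median = 22; label A = above, B = below.
Labels in order: AABABBBBAAAABB  (n_A = 7, n_B = 7)
Step 2: Count runs R = 6.
Step 3: Under H0 (random ordering), E[R] = 2*n_A*n_B/(n_A+n_B) + 1 = 2*7*7/14 + 1 = 8.0000.
        Var[R] = 2*n_A*n_B*(2*n_A*n_B - n_A - n_B) / ((n_A+n_B)^2 * (n_A+n_B-1)) = 8232/2548 = 3.2308.
        SD[R] = 1.7974.
Step 4: Continuity-corrected z = (R + 0.5 - E[R]) / SD[R] = (6 + 0.5 - 8.0000) / 1.7974 = -0.8345.
Step 5: Two-sided p-value via normal approximation = 2*(1 - Phi(|z|)) = 0.403986.
Step 6: alpha = 0.05. fail to reject H0.

R = 6, z = -0.8345, p = 0.403986, fail to reject H0.


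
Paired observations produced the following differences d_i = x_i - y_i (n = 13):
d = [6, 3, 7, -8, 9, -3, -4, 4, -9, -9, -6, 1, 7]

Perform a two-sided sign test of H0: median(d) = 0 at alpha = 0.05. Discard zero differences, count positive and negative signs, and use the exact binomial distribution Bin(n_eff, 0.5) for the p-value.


Step 1: Discard zero differences. Original n = 13; n_eff = number of nonzero differences = 13.
Nonzero differences (with sign): +6, +3, +7, -8, +9, -3, -4, +4, -9, -9, -6, +1, +7
Step 2: Count signs: positive = 7, negative = 6.
Step 3: Under H0: P(positive) = 0.5, so the number of positives S ~ Bin(13, 0.5).
Step 4: Two-sided exact p-value = sum of Bin(13,0.5) probabilities at or below the observed probability = 1.000000.
Step 5: alpha = 0.05. fail to reject H0.

n_eff = 13, pos = 7, neg = 6, p = 1.000000, fail to reject H0.


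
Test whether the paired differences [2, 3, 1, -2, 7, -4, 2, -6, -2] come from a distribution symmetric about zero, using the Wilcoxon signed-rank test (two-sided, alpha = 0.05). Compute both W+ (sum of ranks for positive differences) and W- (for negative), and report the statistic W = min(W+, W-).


Step 1: Drop any zero differences (none here) and take |d_i|.
|d| = [2, 3, 1, 2, 7, 4, 2, 6, 2]
Step 2: Midrank |d_i| (ties get averaged ranks).
ranks: |2|->3.5, |3|->6, |1|->1, |2|->3.5, |7|->9, |4|->7, |2|->3.5, |6|->8, |2|->3.5
Step 3: Attach original signs; sum ranks with positive sign and with negative sign.
W+ = 3.5 + 6 + 1 + 9 + 3.5 = 23
W- = 3.5 + 7 + 8 + 3.5 = 22
(Check: W+ + W- = 45 should equal n(n+1)/2 = 45.)
Step 4: Test statistic W = min(W+, W-) = 22.
Step 5: Ties in |d|, so use the tie-corrected normal approximation.
        E[W] = n(n+1)/4 = 9*10/4 = 22.5.
        Tie groups: |d|=2 (t=4); sum(t^3 - t) = 60.
        Var[W] = n(n+1)(2n+1)/24 - sum(t^3-t)/48 = 1710/24 - 60/48 = 70.
        z = (W - E[W]) / sqrt(Var[W]) = (22 - 22.5) / 8.3666 = -0.0598.
        Two-sided p = 2*Phi(z) = 0.952346.
Step 6: alpha = 0.05. fail to reject H0.

W+ = 23, W- = 22, W = min = 22, p = 0.952346, fail to reject H0.


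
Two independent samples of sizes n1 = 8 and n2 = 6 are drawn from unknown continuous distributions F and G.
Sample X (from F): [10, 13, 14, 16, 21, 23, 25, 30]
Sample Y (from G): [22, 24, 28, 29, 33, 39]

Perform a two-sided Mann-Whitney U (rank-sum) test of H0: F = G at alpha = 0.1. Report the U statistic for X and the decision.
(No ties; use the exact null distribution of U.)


Step 1: Combine and sort all 14 observations; assign midranks.
sorted (value, group): (10,X), (13,X), (14,X), (16,X), (21,X), (22,Y), (23,X), (24,Y), (25,X), (28,Y), (29,Y), (30,X), (33,Y), (39,Y)
ranks: 10->1, 13->2, 14->3, 16->4, 21->5, 22->6, 23->7, 24->8, 25->9, 28->10, 29->11, 30->12, 33->13, 39->14
Step 2: Rank sum for X: R1 = 1 + 2 + 3 + 4 + 5 + 7 + 9 + 12 = 43.
Step 3: U_X = R1 - n1(n1+1)/2 = 43 - 8*9/2 = 43 - 36 = 7.
       U_Y = n1*n2 - U_X = 48 - 7 = 41.
Step 4: No ties, so the exact null distribution of U (based on enumerating the C(14,8) = 3003 equally likely rank assignments) gives the two-sided p-value.
Step 5: p-value = 0.029304; compare to alpha = 0.1. reject H0.

U_X = 7, p = 0.029304, reject H0 at alpha = 0.1.


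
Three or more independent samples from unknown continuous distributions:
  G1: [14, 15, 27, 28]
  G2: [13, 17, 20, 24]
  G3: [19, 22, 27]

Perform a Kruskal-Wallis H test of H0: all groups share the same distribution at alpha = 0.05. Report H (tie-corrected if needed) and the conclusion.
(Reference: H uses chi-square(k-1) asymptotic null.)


Step 1: Combine all N = 11 observations and assign midranks.
sorted (value, group, rank): (13,G2,1), (14,G1,2), (15,G1,3), (17,G2,4), (19,G3,5), (20,G2,6), (22,G3,7), (24,G2,8), (27,G1,9.5), (27,G3,9.5), (28,G1,11)
Step 2: Sum ranks within each group.
R_1 = 25.5 (n_1 = 4)
R_2 = 19 (n_2 = 4)
R_3 = 21.5 (n_3 = 3)
Step 3: H = 12/(N(N+1)) * sum(R_i^2/n_i) - 3(N+1)
     = 12/(11*12) * (25.5^2/4 + 19^2/4 + 21.5^2/3) - 3*12
     = 0.090909 * 406.896 - 36
     = 0.990530.
Step 4: Ties present; correction factor C = 1 - 6/(11^3 - 11) = 0.995455. Corrected H = 0.990530 / 0.995455 = 0.995053.
Step 5: Under H0, H ~ chi^2(2); p-value = 0.608033.
Step 6: alpha = 0.05. fail to reject H0.

H = 0.9951, df = 2, p = 0.608033, fail to reject H0.


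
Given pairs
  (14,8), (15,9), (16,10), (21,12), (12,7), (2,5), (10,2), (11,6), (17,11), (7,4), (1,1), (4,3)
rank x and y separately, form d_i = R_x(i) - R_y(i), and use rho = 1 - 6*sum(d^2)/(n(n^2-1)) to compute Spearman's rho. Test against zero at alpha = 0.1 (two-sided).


Step 1: Rank x and y separately (midranks; no ties here).
rank(x): 14->8, 15->9, 16->10, 21->12, 12->7, 2->2, 10->5, 11->6, 17->11, 7->4, 1->1, 4->3
rank(y): 8->8, 9->9, 10->10, 12->12, 7->7, 5->5, 2->2, 6->6, 11->11, 4->4, 1->1, 3->3
Step 2: d_i = R_x(i) - R_y(i); compute d_i^2.
  (8-8)^2=0, (9-9)^2=0, (10-10)^2=0, (12-12)^2=0, (7-7)^2=0, (2-5)^2=9, (5-2)^2=9, (6-6)^2=0, (11-11)^2=0, (4-4)^2=0, (1-1)^2=0, (3-3)^2=0
sum(d^2) = 18.
Step 3: rho = 1 - 6*18 / (12*(12^2 - 1)) = 1 - 108/1716 = 0.937063.
Step 4: Under H0, t = rho * sqrt((n-2)/(1-rho^2)) = 8.4868 ~ t(10).
Step 5: Two-sided p-value from the t-distribution with 10 df = 0.000007.
Step 6: alpha = 0.1. reject H0.

rho = 0.9371, p = 0.000007, reject H0 at alpha = 0.1.


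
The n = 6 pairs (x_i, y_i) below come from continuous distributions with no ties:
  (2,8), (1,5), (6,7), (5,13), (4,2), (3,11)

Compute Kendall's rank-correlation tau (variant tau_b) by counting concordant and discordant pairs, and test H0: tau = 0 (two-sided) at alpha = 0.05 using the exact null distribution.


Step 1: Enumerate the 15 unordered pairs (i,j) with i<j and classify each by sign(x_j-x_i) * sign(y_j-y_i).
  (1,2):dx=-1,dy=-3->C; (1,3):dx=+4,dy=-1->D; (1,4):dx=+3,dy=+5->C; (1,5):dx=+2,dy=-6->D
  (1,6):dx=+1,dy=+3->C; (2,3):dx=+5,dy=+2->C; (2,4):dx=+4,dy=+8->C; (2,5):dx=+3,dy=-3->D
  (2,6):dx=+2,dy=+6->C; (3,4):dx=-1,dy=+6->D; (3,5):dx=-2,dy=-5->C; (3,6):dx=-3,dy=+4->D
  (4,5):dx=-1,dy=-11->C; (4,6):dx=-2,dy=-2->C; (5,6):dx=-1,dy=+9->D
Step 2: C = 9, D = 6, total pairs = 15.
Step 3: tau = (C - D)/(n(n-1)/2) = (9 - 6)/15 = 0.200000.
Step 4: Exact two-sided p-value (enumerate n! = 720 permutations of y under H0): p = 0.719444.
Step 5: alpha = 0.05. fail to reject H0.

tau_b = 0.2000 (C=9, D=6), p = 0.719444, fail to reject H0.


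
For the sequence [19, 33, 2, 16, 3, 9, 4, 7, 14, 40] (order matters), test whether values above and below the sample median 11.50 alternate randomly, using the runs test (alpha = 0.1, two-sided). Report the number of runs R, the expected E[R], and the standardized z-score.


Step 1: Compute median = 11.50; label A = above, B = below.
Labels in order: AABABBBBAA  (n_A = 5, n_B = 5)
Step 2: Count runs R = 5.
Step 3: Under H0 (random ordering), E[R] = 2*n_A*n_B/(n_A+n_B) + 1 = 2*5*5/10 + 1 = 6.0000.
        Var[R] = 2*n_A*n_B*(2*n_A*n_B - n_A - n_B) / ((n_A+n_B)^2 * (n_A+n_B-1)) = 2000/900 = 2.2222.
        SD[R] = 1.4907.
Step 4: Continuity-corrected z = (R + 0.5 - E[R]) / SD[R] = (5 + 0.5 - 6.0000) / 1.4907 = -0.3354.
Step 5: Two-sided p-value via normal approximation = 2*(1 - Phi(|z|)) = 0.737316.
Step 6: alpha = 0.1. fail to reject H0.

R = 5, z = -0.3354, p = 0.737316, fail to reject H0.


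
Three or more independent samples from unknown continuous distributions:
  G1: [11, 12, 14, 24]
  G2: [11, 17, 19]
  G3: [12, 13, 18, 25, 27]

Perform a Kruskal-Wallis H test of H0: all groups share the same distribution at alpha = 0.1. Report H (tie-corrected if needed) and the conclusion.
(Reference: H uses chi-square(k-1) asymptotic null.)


Step 1: Combine all N = 12 observations and assign midranks.
sorted (value, group, rank): (11,G1,1.5), (11,G2,1.5), (12,G1,3.5), (12,G3,3.5), (13,G3,5), (14,G1,6), (17,G2,7), (18,G3,8), (19,G2,9), (24,G1,10), (25,G3,11), (27,G3,12)
Step 2: Sum ranks within each group.
R_1 = 21 (n_1 = 4)
R_2 = 17.5 (n_2 = 3)
R_3 = 39.5 (n_3 = 5)
Step 3: H = 12/(N(N+1)) * sum(R_i^2/n_i) - 3(N+1)
     = 12/(12*13) * (21^2/4 + 17.5^2/3 + 39.5^2/5) - 3*13
     = 0.076923 * 524.383 - 39
     = 1.337179.
Step 4: Ties present; correction factor C = 1 - 12/(12^3 - 12) = 0.993007. Corrected H = 1.337179 / 0.993007 = 1.346596.
Step 5: Under H0, H ~ chi^2(2); p-value = 0.510024.
Step 6: alpha = 0.1. fail to reject H0.

H = 1.3466, df = 2, p = 0.510024, fail to reject H0.


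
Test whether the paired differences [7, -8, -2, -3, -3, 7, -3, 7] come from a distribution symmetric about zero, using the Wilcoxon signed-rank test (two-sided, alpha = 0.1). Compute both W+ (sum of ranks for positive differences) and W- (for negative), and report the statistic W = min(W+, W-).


Step 1: Drop any zero differences (none here) and take |d_i|.
|d| = [7, 8, 2, 3, 3, 7, 3, 7]
Step 2: Midrank |d_i| (ties get averaged ranks).
ranks: |7|->6, |8|->8, |2|->1, |3|->3, |3|->3, |7|->6, |3|->3, |7|->6
Step 3: Attach original signs; sum ranks with positive sign and with negative sign.
W+ = 6 + 6 + 6 = 18
W- = 8 + 1 + 3 + 3 + 3 = 18
(Check: W+ + W- = 36 should equal n(n+1)/2 = 36.)
Step 4: Test statistic W = min(W+, W-) = 18.
Step 5: Ties in |d|, so use the tie-corrected normal approximation.
        E[W] = n(n+1)/4 = 8*9/4 = 18.
        Tie groups: |d|=3 (t=3), |d|=7 (t=3); sum(t^3 - t) = 48.
        Var[W] = n(n+1)(2n+1)/24 - sum(t^3-t)/48 = 1224/24 - 48/48 = 50.
        z = (W - E[W]) / sqrt(Var[W]) = (18 - 18) / 7.0711 = 0.0000.
        Two-sided p = 2*Phi(z) = 1.000000.
Step 6: alpha = 0.1. fail to reject H0.

W+ = 18, W- = 18, W = min = 18, p = 1.000000, fail to reject H0.


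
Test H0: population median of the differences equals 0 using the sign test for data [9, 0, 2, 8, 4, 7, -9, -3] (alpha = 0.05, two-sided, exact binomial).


Step 1: Discard zero differences. Original n = 8; n_eff = number of nonzero differences = 7.
Nonzero differences (with sign): +9, +2, +8, +4, +7, -9, -3
Step 2: Count signs: positive = 5, negative = 2.
Step 3: Under H0: P(positive) = 0.5, so the number of positives S ~ Bin(7, 0.5).
Step 4: Two-sided exact p-value = sum of Bin(7,0.5) probabilities at or below the observed probability = 0.453125.
Step 5: alpha = 0.05. fail to reject H0.

n_eff = 7, pos = 5, neg = 2, p = 0.453125, fail to reject H0.


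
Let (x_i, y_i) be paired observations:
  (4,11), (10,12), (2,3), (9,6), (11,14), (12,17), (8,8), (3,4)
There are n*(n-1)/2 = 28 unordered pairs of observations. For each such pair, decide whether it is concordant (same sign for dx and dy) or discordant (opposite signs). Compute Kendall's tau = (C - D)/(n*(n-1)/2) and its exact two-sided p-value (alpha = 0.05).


Step 1: Enumerate the 28 unordered pairs (i,j) with i<j and classify each by sign(x_j-x_i) * sign(y_j-y_i).
  (1,2):dx=+6,dy=+1->C; (1,3):dx=-2,dy=-8->C; (1,4):dx=+5,dy=-5->D; (1,5):dx=+7,dy=+3->C
  (1,6):dx=+8,dy=+6->C; (1,7):dx=+4,dy=-3->D; (1,8):dx=-1,dy=-7->C; (2,3):dx=-8,dy=-9->C
  (2,4):dx=-1,dy=-6->C; (2,5):dx=+1,dy=+2->C; (2,6):dx=+2,dy=+5->C; (2,7):dx=-2,dy=-4->C
  (2,8):dx=-7,dy=-8->C; (3,4):dx=+7,dy=+3->C; (3,5):dx=+9,dy=+11->C; (3,6):dx=+10,dy=+14->C
  (3,7):dx=+6,dy=+5->C; (3,8):dx=+1,dy=+1->C; (4,5):dx=+2,dy=+8->C; (4,6):dx=+3,dy=+11->C
  (4,7):dx=-1,dy=+2->D; (4,8):dx=-6,dy=-2->C; (5,6):dx=+1,dy=+3->C; (5,7):dx=-3,dy=-6->C
  (5,8):dx=-8,dy=-10->C; (6,7):dx=-4,dy=-9->C; (6,8):dx=-9,dy=-13->C; (7,8):dx=-5,dy=-4->C
Step 2: C = 25, D = 3, total pairs = 28.
Step 3: tau = (C - D)/(n(n-1)/2) = (25 - 3)/28 = 0.785714.
Step 4: Exact two-sided p-value (enumerate n! = 40320 permutations of y under H0): p = 0.005506.
Step 5: alpha = 0.05. reject H0.

tau_b = 0.7857 (C=25, D=3), p = 0.005506, reject H0.


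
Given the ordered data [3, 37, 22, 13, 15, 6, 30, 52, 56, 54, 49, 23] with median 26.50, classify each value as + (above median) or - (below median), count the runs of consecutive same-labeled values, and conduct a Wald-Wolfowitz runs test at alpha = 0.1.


Step 1: Compute median = 26.50; label A = above, B = below.
Labels in order: BABBBBAAAAAB  (n_A = 6, n_B = 6)
Step 2: Count runs R = 5.
Step 3: Under H0 (random ordering), E[R] = 2*n_A*n_B/(n_A+n_B) + 1 = 2*6*6/12 + 1 = 7.0000.
        Var[R] = 2*n_A*n_B*(2*n_A*n_B - n_A - n_B) / ((n_A+n_B)^2 * (n_A+n_B-1)) = 4320/1584 = 2.7273.
        SD[R] = 1.6514.
Step 4: Continuity-corrected z = (R + 0.5 - E[R]) / SD[R] = (5 + 0.5 - 7.0000) / 1.6514 = -0.9083.
Step 5: Two-sided p-value via normal approximation = 2*(1 - Phi(|z|)) = 0.363722.
Step 6: alpha = 0.1. fail to reject H0.

R = 5, z = -0.9083, p = 0.363722, fail to reject H0.


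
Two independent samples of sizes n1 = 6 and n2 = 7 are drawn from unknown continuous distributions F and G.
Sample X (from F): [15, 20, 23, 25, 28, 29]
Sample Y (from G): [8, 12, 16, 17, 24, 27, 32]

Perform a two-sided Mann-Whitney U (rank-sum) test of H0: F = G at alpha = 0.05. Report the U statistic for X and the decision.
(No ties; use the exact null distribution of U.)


Step 1: Combine and sort all 13 observations; assign midranks.
sorted (value, group): (8,Y), (12,Y), (15,X), (16,Y), (17,Y), (20,X), (23,X), (24,Y), (25,X), (27,Y), (28,X), (29,X), (32,Y)
ranks: 8->1, 12->2, 15->3, 16->4, 17->5, 20->6, 23->7, 24->8, 25->9, 27->10, 28->11, 29->12, 32->13
Step 2: Rank sum for X: R1 = 3 + 6 + 7 + 9 + 11 + 12 = 48.
Step 3: U_X = R1 - n1(n1+1)/2 = 48 - 6*7/2 = 48 - 21 = 27.
       U_Y = n1*n2 - U_X = 42 - 27 = 15.
Step 4: No ties, so the exact null distribution of U (based on enumerating the C(13,6) = 1716 equally likely rank assignments) gives the two-sided p-value.
Step 5: p-value = 0.445221; compare to alpha = 0.05. fail to reject H0.

U_X = 27, p = 0.445221, fail to reject H0 at alpha = 0.05.


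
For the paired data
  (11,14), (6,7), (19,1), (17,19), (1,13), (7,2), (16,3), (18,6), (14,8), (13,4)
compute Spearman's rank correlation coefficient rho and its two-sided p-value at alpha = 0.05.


Step 1: Rank x and y separately (midranks; no ties here).
rank(x): 11->4, 6->2, 19->10, 17->8, 1->1, 7->3, 16->7, 18->9, 14->6, 13->5
rank(y): 14->9, 7->6, 1->1, 19->10, 13->8, 2->2, 3->3, 6->5, 8->7, 4->4
Step 2: d_i = R_x(i) - R_y(i); compute d_i^2.
  (4-9)^2=25, (2-6)^2=16, (10-1)^2=81, (8-10)^2=4, (1-8)^2=49, (3-2)^2=1, (7-3)^2=16, (9-5)^2=16, (6-7)^2=1, (5-4)^2=1
sum(d^2) = 210.
Step 3: rho = 1 - 6*210 / (10*(10^2 - 1)) = 1 - 1260/990 = -0.272727.
Step 4: Under H0, t = rho * sqrt((n-2)/(1-rho^2)) = -0.8018 ~ t(8).
Step 5: Two-sided p-value from the t-distribution with 8 df = 0.445838.
Step 6: alpha = 0.05. fail to reject H0.

rho = -0.2727, p = 0.445838, fail to reject H0 at alpha = 0.05.


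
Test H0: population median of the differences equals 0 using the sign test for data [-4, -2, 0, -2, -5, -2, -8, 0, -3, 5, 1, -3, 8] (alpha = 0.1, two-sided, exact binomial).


Step 1: Discard zero differences. Original n = 13; n_eff = number of nonzero differences = 11.
Nonzero differences (with sign): -4, -2, -2, -5, -2, -8, -3, +5, +1, -3, +8
Step 2: Count signs: positive = 3, negative = 8.
Step 3: Under H0: P(positive) = 0.5, so the number of positives S ~ Bin(11, 0.5).
Step 4: Two-sided exact p-value = sum of Bin(11,0.5) probabilities at or below the observed probability = 0.226562.
Step 5: alpha = 0.1. fail to reject H0.

n_eff = 11, pos = 3, neg = 8, p = 0.226562, fail to reject H0.


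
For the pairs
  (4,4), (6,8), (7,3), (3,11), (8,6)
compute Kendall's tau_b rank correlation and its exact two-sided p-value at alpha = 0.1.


Step 1: Enumerate the 10 unordered pairs (i,j) with i<j and classify each by sign(x_j-x_i) * sign(y_j-y_i).
  (1,2):dx=+2,dy=+4->C; (1,3):dx=+3,dy=-1->D; (1,4):dx=-1,dy=+7->D; (1,5):dx=+4,dy=+2->C
  (2,3):dx=+1,dy=-5->D; (2,4):dx=-3,dy=+3->D; (2,5):dx=+2,dy=-2->D; (3,4):dx=-4,dy=+8->D
  (3,5):dx=+1,dy=+3->C; (4,5):dx=+5,dy=-5->D
Step 2: C = 3, D = 7, total pairs = 10.
Step 3: tau = (C - D)/(n(n-1)/2) = (3 - 7)/10 = -0.400000.
Step 4: Exact two-sided p-value (enumerate n! = 120 permutations of y under H0): p = 0.483333.
Step 5: alpha = 0.1. fail to reject H0.

tau_b = -0.4000 (C=3, D=7), p = 0.483333, fail to reject H0.


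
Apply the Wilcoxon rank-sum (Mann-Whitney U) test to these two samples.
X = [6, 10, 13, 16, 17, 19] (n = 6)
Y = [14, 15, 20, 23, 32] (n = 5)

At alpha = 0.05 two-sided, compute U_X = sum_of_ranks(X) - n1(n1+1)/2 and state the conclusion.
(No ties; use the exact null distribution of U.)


Step 1: Combine and sort all 11 observations; assign midranks.
sorted (value, group): (6,X), (10,X), (13,X), (14,Y), (15,Y), (16,X), (17,X), (19,X), (20,Y), (23,Y), (32,Y)
ranks: 6->1, 10->2, 13->3, 14->4, 15->5, 16->6, 17->7, 19->8, 20->9, 23->10, 32->11
Step 2: Rank sum for X: R1 = 1 + 2 + 3 + 6 + 7 + 8 = 27.
Step 3: U_X = R1 - n1(n1+1)/2 = 27 - 6*7/2 = 27 - 21 = 6.
       U_Y = n1*n2 - U_X = 30 - 6 = 24.
Step 4: No ties, so the exact null distribution of U (based on enumerating the C(11,6) = 462 equally likely rank assignments) gives the two-sided p-value.
Step 5: p-value = 0.125541; compare to alpha = 0.05. fail to reject H0.

U_X = 6, p = 0.125541, fail to reject H0 at alpha = 0.05.


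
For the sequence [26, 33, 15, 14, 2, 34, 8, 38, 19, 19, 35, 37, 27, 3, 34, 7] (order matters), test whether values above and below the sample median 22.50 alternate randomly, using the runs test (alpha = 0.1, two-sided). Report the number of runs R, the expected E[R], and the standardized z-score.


Step 1: Compute median = 22.50; label A = above, B = below.
Labels in order: AABBBABABBAAABAB  (n_A = 8, n_B = 8)
Step 2: Count runs R = 10.
Step 3: Under H0 (random ordering), E[R] = 2*n_A*n_B/(n_A+n_B) + 1 = 2*8*8/16 + 1 = 9.0000.
        Var[R] = 2*n_A*n_B*(2*n_A*n_B - n_A - n_B) / ((n_A+n_B)^2 * (n_A+n_B-1)) = 14336/3840 = 3.7333.
        SD[R] = 1.9322.
Step 4: Continuity-corrected z = (R - 0.5 - E[R]) / SD[R] = (10 - 0.5 - 9.0000) / 1.9322 = 0.2588.
Step 5: Two-sided p-value via normal approximation = 2*(1 - Phi(|z|)) = 0.795809.
Step 6: alpha = 0.1. fail to reject H0.

R = 10, z = 0.2588, p = 0.795809, fail to reject H0.


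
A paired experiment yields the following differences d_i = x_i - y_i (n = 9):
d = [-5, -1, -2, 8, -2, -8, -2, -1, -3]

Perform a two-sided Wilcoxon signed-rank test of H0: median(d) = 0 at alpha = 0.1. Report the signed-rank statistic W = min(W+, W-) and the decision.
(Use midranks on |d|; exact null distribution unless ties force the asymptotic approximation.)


Step 1: Drop any zero differences (none here) and take |d_i|.
|d| = [5, 1, 2, 8, 2, 8, 2, 1, 3]
Step 2: Midrank |d_i| (ties get averaged ranks).
ranks: |5|->7, |1|->1.5, |2|->4, |8|->8.5, |2|->4, |8|->8.5, |2|->4, |1|->1.5, |3|->6
Step 3: Attach original signs; sum ranks with positive sign and with negative sign.
W+ = 8.5 = 8.5
W- = 7 + 1.5 + 4 + 4 + 8.5 + 4 + 1.5 + 6 = 36.5
(Check: W+ + W- = 45 should equal n(n+1)/2 = 45.)
Step 4: Test statistic W = min(W+, W-) = 8.5.
Step 5: Ties in |d|, so use the tie-corrected normal approximation.
        E[W] = n(n+1)/4 = 9*10/4 = 22.5.
        Tie groups: |d|=1 (t=2), |d|=2 (t=3), |d|=8 (t=2); sum(t^3 - t) = 36.
        Var[W] = n(n+1)(2n+1)/24 - sum(t^3-t)/48 = 1710/24 - 36/48 = 70.5.
        z = (W - E[W]) / sqrt(Var[W]) = (8.5 - 22.5) / 8.3964 = -1.6674.
        Two-sided p = 2*Phi(z) = 0.095440.
Step 6: alpha = 0.1. reject H0.

W+ = 8.5, W- = 36.5, W = min = 8.5, p = 0.095440, reject H0.


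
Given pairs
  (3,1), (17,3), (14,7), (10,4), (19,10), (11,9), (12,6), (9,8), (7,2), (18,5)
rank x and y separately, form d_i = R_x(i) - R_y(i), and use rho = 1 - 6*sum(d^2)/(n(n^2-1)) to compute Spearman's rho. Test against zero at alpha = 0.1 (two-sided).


Step 1: Rank x and y separately (midranks; no ties here).
rank(x): 3->1, 17->8, 14->7, 10->4, 19->10, 11->5, 12->6, 9->3, 7->2, 18->9
rank(y): 1->1, 3->3, 7->7, 4->4, 10->10, 9->9, 6->6, 8->8, 2->2, 5->5
Step 2: d_i = R_x(i) - R_y(i); compute d_i^2.
  (1-1)^2=0, (8-3)^2=25, (7-7)^2=0, (4-4)^2=0, (10-10)^2=0, (5-9)^2=16, (6-6)^2=0, (3-8)^2=25, (2-2)^2=0, (9-5)^2=16
sum(d^2) = 82.
Step 3: rho = 1 - 6*82 / (10*(10^2 - 1)) = 1 - 492/990 = 0.503030.
Step 4: Under H0, t = rho * sqrt((n-2)/(1-rho^2)) = 1.6462 ~ t(8).
Step 5: Two-sided p-value from the t-distribution with 8 df = 0.138334.
Step 6: alpha = 0.1. fail to reject H0.

rho = 0.5030, p = 0.138334, fail to reject H0 at alpha = 0.1.


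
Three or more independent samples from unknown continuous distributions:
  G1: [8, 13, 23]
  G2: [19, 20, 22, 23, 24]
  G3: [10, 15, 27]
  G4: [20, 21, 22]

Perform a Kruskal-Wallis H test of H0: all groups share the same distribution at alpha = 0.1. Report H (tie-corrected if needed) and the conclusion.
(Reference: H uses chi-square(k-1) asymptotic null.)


Step 1: Combine all N = 14 observations and assign midranks.
sorted (value, group, rank): (8,G1,1), (10,G3,2), (13,G1,3), (15,G3,4), (19,G2,5), (20,G2,6.5), (20,G4,6.5), (21,G4,8), (22,G2,9.5), (22,G4,9.5), (23,G1,11.5), (23,G2,11.5), (24,G2,13), (27,G3,14)
Step 2: Sum ranks within each group.
R_1 = 15.5 (n_1 = 3)
R_2 = 45.5 (n_2 = 5)
R_3 = 20 (n_3 = 3)
R_4 = 24 (n_4 = 3)
Step 3: H = 12/(N(N+1)) * sum(R_i^2/n_i) - 3(N+1)
     = 12/(14*15) * (15.5^2/3 + 45.5^2/5 + 20^2/3 + 24^2/3) - 3*15
     = 0.057143 * 819.467 - 45
     = 1.826667.
Step 4: Ties present; correction factor C = 1 - 18/(14^3 - 14) = 0.993407. Corrected H = 1.826667 / 0.993407 = 1.838791.
Step 5: Under H0, H ~ chi^2(3); p-value = 0.606530.
Step 6: alpha = 0.1. fail to reject H0.

H = 1.8388, df = 3, p = 0.606530, fail to reject H0.


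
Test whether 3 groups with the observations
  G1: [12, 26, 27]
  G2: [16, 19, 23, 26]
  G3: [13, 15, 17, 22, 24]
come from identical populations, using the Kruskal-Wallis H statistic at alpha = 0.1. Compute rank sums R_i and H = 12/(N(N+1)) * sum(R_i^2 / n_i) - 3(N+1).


Step 1: Combine all N = 12 observations and assign midranks.
sorted (value, group, rank): (12,G1,1), (13,G3,2), (15,G3,3), (16,G2,4), (17,G3,5), (19,G2,6), (22,G3,7), (23,G2,8), (24,G3,9), (26,G1,10.5), (26,G2,10.5), (27,G1,12)
Step 2: Sum ranks within each group.
R_1 = 23.5 (n_1 = 3)
R_2 = 28.5 (n_2 = 4)
R_3 = 26 (n_3 = 5)
Step 3: H = 12/(N(N+1)) * sum(R_i^2/n_i) - 3(N+1)
     = 12/(12*13) * (23.5^2/3 + 28.5^2/4 + 26^2/5) - 3*13
     = 0.076923 * 522.346 - 39
     = 1.180449.
Step 4: Ties present; correction factor C = 1 - 6/(12^3 - 12) = 0.996503. Corrected H = 1.180449 / 0.996503 = 1.184591.
Step 5: Under H0, H ~ chi^2(2); p-value = 0.553056.
Step 6: alpha = 0.1. fail to reject H0.

H = 1.1846, df = 2, p = 0.553056, fail to reject H0.


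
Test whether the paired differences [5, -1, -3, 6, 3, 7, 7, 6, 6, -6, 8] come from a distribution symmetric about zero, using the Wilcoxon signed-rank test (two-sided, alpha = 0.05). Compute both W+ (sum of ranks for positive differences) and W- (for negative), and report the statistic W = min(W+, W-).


Step 1: Drop any zero differences (none here) and take |d_i|.
|d| = [5, 1, 3, 6, 3, 7, 7, 6, 6, 6, 8]
Step 2: Midrank |d_i| (ties get averaged ranks).
ranks: |5|->4, |1|->1, |3|->2.5, |6|->6.5, |3|->2.5, |7|->9.5, |7|->9.5, |6|->6.5, |6|->6.5, |6|->6.5, |8|->11
Step 3: Attach original signs; sum ranks with positive sign and with negative sign.
W+ = 4 + 6.5 + 2.5 + 9.5 + 9.5 + 6.5 + 6.5 + 11 = 56
W- = 1 + 2.5 + 6.5 = 10
(Check: W+ + W- = 66 should equal n(n+1)/2 = 66.)
Step 4: Test statistic W = min(W+, W-) = 10.
Step 5: Ties in |d|, so use the tie-corrected normal approximation.
        E[W] = n(n+1)/4 = 11*12/4 = 33.
        Tie groups: |d|=3 (t=2), |d|=6 (t=4), |d|=7 (t=2); sum(t^3 - t) = 72.
        Var[W] = n(n+1)(2n+1)/24 - sum(t^3-t)/48 = 3036/24 - 72/48 = 125.
        z = (W - E[W]) / sqrt(Var[W]) = (10 - 33) / 11.1803 = -2.0572.
        Two-sided p = 2*Phi(z) = 0.039669.
Step 6: alpha = 0.05. reject H0.

W+ = 56, W- = 10, W = min = 10, p = 0.039669, reject H0.


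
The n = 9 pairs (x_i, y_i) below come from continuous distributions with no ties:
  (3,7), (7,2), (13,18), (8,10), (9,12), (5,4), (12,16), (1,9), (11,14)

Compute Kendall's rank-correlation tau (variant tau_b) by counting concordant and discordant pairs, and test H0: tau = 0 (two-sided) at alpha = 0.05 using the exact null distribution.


Step 1: Enumerate the 36 unordered pairs (i,j) with i<j and classify each by sign(x_j-x_i) * sign(y_j-y_i).
  (1,2):dx=+4,dy=-5->D; (1,3):dx=+10,dy=+11->C; (1,4):dx=+5,dy=+3->C; (1,5):dx=+6,dy=+5->C
  (1,6):dx=+2,dy=-3->D; (1,7):dx=+9,dy=+9->C; (1,8):dx=-2,dy=+2->D; (1,9):dx=+8,dy=+7->C
  (2,3):dx=+6,dy=+16->C; (2,4):dx=+1,dy=+8->C; (2,5):dx=+2,dy=+10->C; (2,6):dx=-2,dy=+2->D
  (2,7):dx=+5,dy=+14->C; (2,8):dx=-6,dy=+7->D; (2,9):dx=+4,dy=+12->C; (3,4):dx=-5,dy=-8->C
  (3,5):dx=-4,dy=-6->C; (3,6):dx=-8,dy=-14->C; (3,7):dx=-1,dy=-2->C; (3,8):dx=-12,dy=-9->C
  (3,9):dx=-2,dy=-4->C; (4,5):dx=+1,dy=+2->C; (4,6):dx=-3,dy=-6->C; (4,7):dx=+4,dy=+6->C
  (4,8):dx=-7,dy=-1->C; (4,9):dx=+3,dy=+4->C; (5,6):dx=-4,dy=-8->C; (5,7):dx=+3,dy=+4->C
  (5,8):dx=-8,dy=-3->C; (5,9):dx=+2,dy=+2->C; (6,7):dx=+7,dy=+12->C; (6,8):dx=-4,dy=+5->D
  (6,9):dx=+6,dy=+10->C; (7,8):dx=-11,dy=-7->C; (7,9):dx=-1,dy=-2->C; (8,9):dx=+10,dy=+5->C
Step 2: C = 30, D = 6, total pairs = 36.
Step 3: tau = (C - D)/(n(n-1)/2) = (30 - 6)/36 = 0.666667.
Step 4: Exact two-sided p-value (enumerate n! = 362880 permutations of y under H0): p = 0.012665.
Step 5: alpha = 0.05. reject H0.

tau_b = 0.6667 (C=30, D=6), p = 0.012665, reject H0.


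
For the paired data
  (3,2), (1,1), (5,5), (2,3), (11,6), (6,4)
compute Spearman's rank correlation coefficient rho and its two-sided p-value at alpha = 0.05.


Step 1: Rank x and y separately (midranks; no ties here).
rank(x): 3->3, 1->1, 5->4, 2->2, 11->6, 6->5
rank(y): 2->2, 1->1, 5->5, 3->3, 6->6, 4->4
Step 2: d_i = R_x(i) - R_y(i); compute d_i^2.
  (3-2)^2=1, (1-1)^2=0, (4-5)^2=1, (2-3)^2=1, (6-6)^2=0, (5-4)^2=1
sum(d^2) = 4.
Step 3: rho = 1 - 6*4 / (6*(6^2 - 1)) = 1 - 24/210 = 0.885714.
Step 4: Under H0, t = rho * sqrt((n-2)/(1-rho^2)) = 3.8158 ~ t(4).
Step 5: Two-sided p-value from the t-distribution with 4 df = 0.018845.
Step 6: alpha = 0.05. reject H0.

rho = 0.8857, p = 0.018845, reject H0 at alpha = 0.05.
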